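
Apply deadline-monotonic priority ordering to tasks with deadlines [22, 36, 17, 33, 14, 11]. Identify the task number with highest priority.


Sort tasks by relative deadline (ascending):
  Task 6: deadline = 11
  Task 5: deadline = 14
  Task 3: deadline = 17
  Task 1: deadline = 22
  Task 4: deadline = 33
  Task 2: deadline = 36
Priority order (highest first): [6, 5, 3, 1, 4, 2]
Highest priority task = 6

6


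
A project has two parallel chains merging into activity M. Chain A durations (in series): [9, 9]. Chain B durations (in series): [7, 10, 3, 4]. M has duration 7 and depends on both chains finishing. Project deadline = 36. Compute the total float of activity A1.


Forward pass: ES(A1) = sum of predecessors on chain A = 0
EF = ES + duration = 0 + 9 = 9
Backward pass: LF(M) = deadline = 36; LS(M) = 36 - 7 = 29
LF(A1) = LS(M) - sum(successors on chain A) = 29 - 9 = 20
LS = LF - duration = 20 - 9 = 11
Total float = LS - ES = 11 - 0 = 11

11


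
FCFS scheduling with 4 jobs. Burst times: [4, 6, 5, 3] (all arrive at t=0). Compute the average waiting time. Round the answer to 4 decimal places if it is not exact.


FCFS order (as given): [4, 6, 5, 3]
Waiting times:
  Job 1: wait = 0
  Job 2: wait = 4
  Job 3: wait = 10
  Job 4: wait = 15
Sum of waiting times = 29
Average waiting time = 29/4 = 7.25

7.25


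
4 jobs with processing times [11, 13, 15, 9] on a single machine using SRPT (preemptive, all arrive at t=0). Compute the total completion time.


Since all jobs arrive at t=0, SRPT equals SPT ordering.
SPT order: [9, 11, 13, 15]
Completion times:
  Job 1: p=9, C=9
  Job 2: p=11, C=20
  Job 3: p=13, C=33
  Job 4: p=15, C=48
Total completion time = 9 + 20 + 33 + 48 = 110

110


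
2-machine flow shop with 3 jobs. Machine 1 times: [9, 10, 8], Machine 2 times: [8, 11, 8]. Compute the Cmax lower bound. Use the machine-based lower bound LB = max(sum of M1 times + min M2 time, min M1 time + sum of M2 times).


LB1 = sum(M1 times) + min(M2 times) = 27 + 8 = 35
LB2 = min(M1 times) + sum(M2 times) = 8 + 27 = 35
Lower bound = max(LB1, LB2) = max(35, 35) = 35

35


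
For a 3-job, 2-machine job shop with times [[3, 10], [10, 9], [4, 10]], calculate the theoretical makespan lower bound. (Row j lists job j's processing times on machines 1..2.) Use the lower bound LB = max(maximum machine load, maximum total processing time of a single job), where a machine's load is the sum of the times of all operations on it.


Machine loads:
  Machine 1: 3 + 10 + 4 = 17
  Machine 2: 10 + 9 + 10 = 29
Max machine load = 29
Job totals:
  Job 1: 13
  Job 2: 19
  Job 3: 14
Max job total = 19
Lower bound = max(29, 19) = 29

29


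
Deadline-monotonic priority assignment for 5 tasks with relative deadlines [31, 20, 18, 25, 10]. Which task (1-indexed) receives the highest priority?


Sort tasks by relative deadline (ascending):
  Task 5: deadline = 10
  Task 3: deadline = 18
  Task 2: deadline = 20
  Task 4: deadline = 25
  Task 1: deadline = 31
Priority order (highest first): [5, 3, 2, 4, 1]
Highest priority task = 5

5


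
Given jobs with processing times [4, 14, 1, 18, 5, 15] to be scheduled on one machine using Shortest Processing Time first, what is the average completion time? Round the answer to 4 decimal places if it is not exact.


Sort jobs by processing time (SPT order): [1, 4, 5, 14, 15, 18]
Compute completion times sequentially:
  Job 1: processing = 1, completes at 1
  Job 2: processing = 4, completes at 5
  Job 3: processing = 5, completes at 10
  Job 4: processing = 14, completes at 24
  Job 5: processing = 15, completes at 39
  Job 6: processing = 18, completes at 57
Sum of completion times = 136
Average completion time = 136/6 = 22.6667

22.6667


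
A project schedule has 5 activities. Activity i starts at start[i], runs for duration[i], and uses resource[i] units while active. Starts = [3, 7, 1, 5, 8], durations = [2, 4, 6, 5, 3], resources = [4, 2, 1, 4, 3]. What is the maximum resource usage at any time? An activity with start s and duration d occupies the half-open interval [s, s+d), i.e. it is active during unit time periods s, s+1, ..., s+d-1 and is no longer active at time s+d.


Each activity i is active on [start_i, start_i + duration_i).
Compute total resource usage per time slot:
  t=0: active resources = [], total = 0
  t=1: active resources = [1], total = 1
  t=2: active resources = [1], total = 1
  t=3: active resources = [4, 1], total = 5
  t=4: active resources = [4, 1], total = 5
  t=5: active resources = [1, 4], total = 5
  t=6: active resources = [1, 4], total = 5
  t=7: active resources = [2, 4], total = 6
  t=8: active resources = [2, 4, 3], total = 9
  t=9: active resources = [2, 4, 3], total = 9
  t=10: active resources = [2, 3], total = 5
Peak resource demand = 9

9


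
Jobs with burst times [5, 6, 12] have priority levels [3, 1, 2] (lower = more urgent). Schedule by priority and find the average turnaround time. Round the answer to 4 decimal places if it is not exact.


Sort by priority (ascending = highest first):
Order: [(1, 6), (2, 12), (3, 5)]
Completion times:
  Priority 1, burst=6, C=6
  Priority 2, burst=12, C=18
  Priority 3, burst=5, C=23
Average turnaround = 47/3 = 15.6667

15.6667


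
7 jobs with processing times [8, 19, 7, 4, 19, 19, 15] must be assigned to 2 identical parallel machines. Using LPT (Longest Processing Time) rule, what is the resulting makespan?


Sort jobs in decreasing order (LPT): [19, 19, 19, 15, 8, 7, 4]
Assign each job to the least loaded machine:
  Machine 1: jobs [19, 19, 7], load = 45
  Machine 2: jobs [19, 15, 8, 4], load = 46
Makespan = max load = 46

46


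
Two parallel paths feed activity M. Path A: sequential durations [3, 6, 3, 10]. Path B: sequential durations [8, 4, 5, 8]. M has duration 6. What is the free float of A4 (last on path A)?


ES(A4) = sum of predecessors on chain A = 12
EF(A4) = ES + duration = 12 + 10 = 22
Successor of A4 is M. ES(M) = max(sum(A), sum(B)) = max(22, 25) = 25
Free float = ES(successor) - EF(current) = 25 - 22 = 3

3


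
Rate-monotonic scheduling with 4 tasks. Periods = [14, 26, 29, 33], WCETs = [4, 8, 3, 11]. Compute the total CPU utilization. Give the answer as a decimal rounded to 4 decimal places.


Compute individual utilizations (exact fractions):
  Task 1: C/T = 4/14 = 2/7 (approx. 0.2857)
  Task 2: C/T = 8/26 = 4/13 (approx. 0.3077)
  Task 3: C/T = 3/29 (approx. 0.1034)
  Task 4: C/T = 11/33 = 1/3 (approx. 0.3333)
Total utilization U = 2/7 + 4/13 + 3/29 + 1/3 = 8156/7917
Rounded to 4 decimal places: U = 1.0302
RM (Liu & Layland) bound for 4 tasks = 0.756828; compare with U = 8156/7917 (approx. 1.030188)
U > 1, so the task set is not schedulable (processor overloaded).

1.0302


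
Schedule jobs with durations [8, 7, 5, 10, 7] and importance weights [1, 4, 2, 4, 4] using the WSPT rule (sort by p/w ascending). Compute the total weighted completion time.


Compute p/w ratios and sort ascending (WSPT): [(7, 4), (7, 4), (5, 2), (10, 4), (8, 1)]
Compute weighted completion times:
  Job (p=7,w=4): C=7, w*C=4*7=28
  Job (p=7,w=4): C=14, w*C=4*14=56
  Job (p=5,w=2): C=19, w*C=2*19=38
  Job (p=10,w=4): C=29, w*C=4*29=116
  Job (p=8,w=1): C=37, w*C=1*37=37
Total weighted completion time = 275

275


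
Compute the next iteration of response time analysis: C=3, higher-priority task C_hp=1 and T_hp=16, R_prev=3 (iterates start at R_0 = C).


R_next = C + ceil(R_prev / T_hp) * C_hp
ceil(3 / 16) = ceil(0.1875) = 1
Interference = 1 * 1 = 1
R_next = 3 + 1 = 4

4


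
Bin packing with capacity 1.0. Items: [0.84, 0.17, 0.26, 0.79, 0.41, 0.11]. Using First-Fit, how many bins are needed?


Place items sequentially using First-Fit:
  Item 0.84 -> new Bin 1
  Item 0.17 -> new Bin 2
  Item 0.26 -> Bin 2 (now 0.43)
  Item 0.79 -> new Bin 3
  Item 0.41 -> Bin 2 (now 0.84)
  Item 0.11 -> Bin 1 (now 0.95)
Total bins used = 3

3


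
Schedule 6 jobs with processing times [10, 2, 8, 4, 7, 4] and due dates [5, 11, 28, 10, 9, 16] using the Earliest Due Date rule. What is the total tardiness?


Sort by due date (EDD order): [(10, 5), (7, 9), (4, 10), (2, 11), (4, 16), (8, 28)]
Compute completion times and tardiness:
  Job 1: p=10, d=5, C=10, tardiness=max(0,10-5)=5
  Job 2: p=7, d=9, C=17, tardiness=max(0,17-9)=8
  Job 3: p=4, d=10, C=21, tardiness=max(0,21-10)=11
  Job 4: p=2, d=11, C=23, tardiness=max(0,23-11)=12
  Job 5: p=4, d=16, C=27, tardiness=max(0,27-16)=11
  Job 6: p=8, d=28, C=35, tardiness=max(0,35-28)=7
Total tardiness = 54

54


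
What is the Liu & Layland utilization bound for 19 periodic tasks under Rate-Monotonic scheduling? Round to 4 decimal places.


Compute 2^(1/19) = 1.0371550444
Subtract 1: 1.0371550444 - 1 = 0.0371550444
Multiply by n: 19 * 0.0371550444 = 0.7059458436
Round to 4 dp: 0.7059

0.7059


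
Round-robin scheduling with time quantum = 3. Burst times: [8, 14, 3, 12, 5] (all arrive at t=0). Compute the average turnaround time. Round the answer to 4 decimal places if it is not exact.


Time quantum = 3
Execution trace:
  J1 runs 3 units, time = 3
  J2 runs 3 units, time = 6
  J3 runs 3 units, time = 9
  J4 runs 3 units, time = 12
  J5 runs 3 units, time = 15
  J1 runs 3 units, time = 18
  J2 runs 3 units, time = 21
  J4 runs 3 units, time = 24
  J5 runs 2 units, time = 26
  J1 runs 2 units, time = 28
  J2 runs 3 units, time = 31
  J4 runs 3 units, time = 34
  J2 runs 3 units, time = 37
  J4 runs 3 units, time = 40
  J2 runs 2 units, time = 42
Finish times: [28, 42, 9, 40, 26]
Average turnaround = 145/5 = 29.0

29.0


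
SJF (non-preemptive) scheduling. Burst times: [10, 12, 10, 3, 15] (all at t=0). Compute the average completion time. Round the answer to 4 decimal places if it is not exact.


SJF order (ascending): [3, 10, 10, 12, 15]
Completion times:
  Job 1: burst=3, C=3
  Job 2: burst=10, C=13
  Job 3: burst=10, C=23
  Job 4: burst=12, C=35
  Job 5: burst=15, C=50
Average completion = 124/5 = 24.8

24.8


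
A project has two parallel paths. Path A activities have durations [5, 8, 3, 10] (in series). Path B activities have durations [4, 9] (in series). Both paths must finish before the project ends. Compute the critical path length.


Path A total = 5 + 8 + 3 + 10 = 26
Path B total = 4 + 9 = 13
Critical path = longest path = max(26, 13) = 26

26


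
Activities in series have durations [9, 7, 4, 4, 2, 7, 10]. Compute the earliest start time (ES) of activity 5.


Activity 5 starts after activities 1 through 4 complete.
Predecessor durations: [9, 7, 4, 4]
ES = 9 + 7 + 4 + 4 = 24

24


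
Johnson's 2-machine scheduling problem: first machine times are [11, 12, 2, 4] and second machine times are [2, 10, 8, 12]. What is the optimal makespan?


Apply Johnson's rule:
  Group 1 (a <= b): [(3, 2, 8), (4, 4, 12)]
  Group 2 (a > b): [(2, 12, 10), (1, 11, 2)]
Optimal job order: [3, 4, 2, 1]
Schedule:
  Job 3: M1 done at 2, M2 done at 10
  Job 4: M1 done at 6, M2 done at 22
  Job 2: M1 done at 18, M2 done at 32
  Job 1: M1 done at 29, M2 done at 34
Makespan = 34

34


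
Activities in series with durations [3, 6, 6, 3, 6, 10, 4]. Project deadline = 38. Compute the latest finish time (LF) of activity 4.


LF(activity 4) = deadline - sum of successor durations
Successors: activities 5 through 7 with durations [6, 10, 4]
Sum of successor durations = 20
LF = 38 - 20 = 18

18


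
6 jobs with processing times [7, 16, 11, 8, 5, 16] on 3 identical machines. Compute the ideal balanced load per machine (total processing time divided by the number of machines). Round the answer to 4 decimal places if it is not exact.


Total processing time = 7 + 16 + 11 + 8 + 5 + 16 = 63
Number of machines = 3
Ideal balanced load = 63 / 3 = 21.0

21.0


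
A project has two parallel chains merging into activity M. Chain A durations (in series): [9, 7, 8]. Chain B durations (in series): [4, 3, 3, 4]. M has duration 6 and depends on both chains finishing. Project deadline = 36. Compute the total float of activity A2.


Forward pass: ES(A2) = sum of predecessors on chain A = 9
EF = ES + duration = 9 + 7 = 16
Backward pass: LF(M) = deadline = 36; LS(M) = 36 - 6 = 30
LF(A2) = LS(M) - sum(successors on chain A) = 30 - 8 = 22
LS = LF - duration = 22 - 7 = 15
Total float = LS - ES = 15 - 9 = 6

6


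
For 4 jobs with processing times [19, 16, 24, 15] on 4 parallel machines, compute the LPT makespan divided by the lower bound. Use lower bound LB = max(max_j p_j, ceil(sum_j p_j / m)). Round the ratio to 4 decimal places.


LPT order: [24, 19, 16, 15]
Machine loads after assignment: [24, 19, 16, 15]
LPT makespan = 24
Lower bound = max(max_job, ceil(total/4)) = max(24, 19) = 24
Ratio = 24 / 24 = 1.0

1.0


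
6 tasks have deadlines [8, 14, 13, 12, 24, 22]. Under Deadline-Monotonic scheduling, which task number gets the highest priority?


Sort tasks by relative deadline (ascending):
  Task 1: deadline = 8
  Task 4: deadline = 12
  Task 3: deadline = 13
  Task 2: deadline = 14
  Task 6: deadline = 22
  Task 5: deadline = 24
Priority order (highest first): [1, 4, 3, 2, 6, 5]
Highest priority task = 1

1


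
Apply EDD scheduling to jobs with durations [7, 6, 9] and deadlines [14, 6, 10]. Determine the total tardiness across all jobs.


Sort by due date (EDD order): [(6, 6), (9, 10), (7, 14)]
Compute completion times and tardiness:
  Job 1: p=6, d=6, C=6, tardiness=max(0,6-6)=0
  Job 2: p=9, d=10, C=15, tardiness=max(0,15-10)=5
  Job 3: p=7, d=14, C=22, tardiness=max(0,22-14)=8
Total tardiness = 13

13


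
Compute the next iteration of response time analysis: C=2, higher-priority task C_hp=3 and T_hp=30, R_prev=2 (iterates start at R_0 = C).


R_next = C + ceil(R_prev / T_hp) * C_hp
ceil(2 / 30) = ceil(0.0667) = 1
Interference = 1 * 3 = 3
R_next = 2 + 3 = 5

5


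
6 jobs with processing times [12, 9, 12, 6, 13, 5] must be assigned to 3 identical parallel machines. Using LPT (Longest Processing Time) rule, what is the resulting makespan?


Sort jobs in decreasing order (LPT): [13, 12, 12, 9, 6, 5]
Assign each job to the least loaded machine:
  Machine 1: jobs [13, 5], load = 18
  Machine 2: jobs [12, 9], load = 21
  Machine 3: jobs [12, 6], load = 18
Makespan = max load = 21

21


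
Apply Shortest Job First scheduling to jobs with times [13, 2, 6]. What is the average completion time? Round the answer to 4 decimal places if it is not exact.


SJF order (ascending): [2, 6, 13]
Completion times:
  Job 1: burst=2, C=2
  Job 2: burst=6, C=8
  Job 3: burst=13, C=21
Average completion = 31/3 = 10.3333

10.3333


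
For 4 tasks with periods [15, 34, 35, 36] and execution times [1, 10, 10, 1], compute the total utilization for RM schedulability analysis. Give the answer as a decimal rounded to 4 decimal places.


Compute individual utilizations (exact fractions):
  Task 1: C/T = 1/15 (approx. 0.0667)
  Task 2: C/T = 10/34 = 5/17 (approx. 0.2941)
  Task 3: C/T = 10/35 = 2/7 (approx. 0.2857)
  Task 4: C/T = 1/36 (approx. 0.0278)
Total utilization U = 1/15 + 5/17 + 2/7 + 1/36 = 14443/21420
Rounded to 4 decimal places: U = 0.6743
RM (Liu & Layland) bound for 4 tasks = 0.756828; compare with U = 14443/21420 (approx. 0.674276)
U <= bound, so schedulable by RM sufficient condition.

0.6743


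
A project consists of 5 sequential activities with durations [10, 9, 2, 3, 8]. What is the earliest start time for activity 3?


Activity 3 starts after activities 1 through 2 complete.
Predecessor durations: [10, 9]
ES = 10 + 9 = 19

19


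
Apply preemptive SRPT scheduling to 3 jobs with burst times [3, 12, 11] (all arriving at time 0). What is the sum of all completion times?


Since all jobs arrive at t=0, SRPT equals SPT ordering.
SPT order: [3, 11, 12]
Completion times:
  Job 1: p=3, C=3
  Job 2: p=11, C=14
  Job 3: p=12, C=26
Total completion time = 3 + 14 + 26 = 43

43


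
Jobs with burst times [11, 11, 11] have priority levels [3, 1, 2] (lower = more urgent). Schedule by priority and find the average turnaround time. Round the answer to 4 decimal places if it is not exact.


Sort by priority (ascending = highest first):
Order: [(1, 11), (2, 11), (3, 11)]
Completion times:
  Priority 1, burst=11, C=11
  Priority 2, burst=11, C=22
  Priority 3, burst=11, C=33
Average turnaround = 66/3 = 22.0

22.0


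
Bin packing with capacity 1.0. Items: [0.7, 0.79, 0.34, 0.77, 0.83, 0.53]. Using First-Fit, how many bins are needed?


Place items sequentially using First-Fit:
  Item 0.7 -> new Bin 1
  Item 0.79 -> new Bin 2
  Item 0.34 -> new Bin 3
  Item 0.77 -> new Bin 4
  Item 0.83 -> new Bin 5
  Item 0.53 -> Bin 3 (now 0.87)
Total bins used = 5

5


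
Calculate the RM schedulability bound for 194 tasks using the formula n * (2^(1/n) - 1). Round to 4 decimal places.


Compute 2^(1/194) = 1.0035793141
Subtract 1: 1.0035793141 - 1 = 0.0035793141
Multiply by n: 194 * 0.0035793141 = 0.6943869354
Round to 4 dp: 0.6944

0.6944


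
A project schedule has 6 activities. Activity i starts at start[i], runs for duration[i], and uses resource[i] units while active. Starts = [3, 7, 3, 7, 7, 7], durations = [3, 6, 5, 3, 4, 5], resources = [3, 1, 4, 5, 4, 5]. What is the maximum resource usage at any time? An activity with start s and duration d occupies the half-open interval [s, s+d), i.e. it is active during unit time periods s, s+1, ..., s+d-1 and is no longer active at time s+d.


Each activity i is active on [start_i, start_i + duration_i).
Compute total resource usage per time slot:
  t=0: active resources = [], total = 0
  t=1: active resources = [], total = 0
  t=2: active resources = [], total = 0
  t=3: active resources = [3, 4], total = 7
  t=4: active resources = [3, 4], total = 7
  t=5: active resources = [3, 4], total = 7
  t=6: active resources = [4], total = 4
  t=7: active resources = [1, 4, 5, 4, 5], total = 19
  t=8: active resources = [1, 5, 4, 5], total = 15
  t=9: active resources = [1, 5, 4, 5], total = 15
  t=10: active resources = [1, 4, 5], total = 10
  t=11: active resources = [1, 5], total = 6
  t=12: active resources = [1], total = 1
Peak resource demand = 19

19


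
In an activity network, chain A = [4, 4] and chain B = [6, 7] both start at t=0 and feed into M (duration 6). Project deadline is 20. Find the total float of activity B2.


Forward pass: ES(B2) = sum of predecessors on chain B = 6
EF = ES + duration = 6 + 7 = 13
Backward pass: LF(M) = deadline = 20; LS(M) = 20 - 6 = 14
LF(B2) = LS(M) - sum(successors on chain B) = 14 - 0 = 14
LS = LF - duration = 14 - 7 = 7
Total float = LS - ES = 7 - 6 = 1

1


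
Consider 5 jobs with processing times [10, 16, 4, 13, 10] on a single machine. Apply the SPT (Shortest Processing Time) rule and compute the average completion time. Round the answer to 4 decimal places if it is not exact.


Sort jobs by processing time (SPT order): [4, 10, 10, 13, 16]
Compute completion times sequentially:
  Job 1: processing = 4, completes at 4
  Job 2: processing = 10, completes at 14
  Job 3: processing = 10, completes at 24
  Job 4: processing = 13, completes at 37
  Job 5: processing = 16, completes at 53
Sum of completion times = 132
Average completion time = 132/5 = 26.4

26.4


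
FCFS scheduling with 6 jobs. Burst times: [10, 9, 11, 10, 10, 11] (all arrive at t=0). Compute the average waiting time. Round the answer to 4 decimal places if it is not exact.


FCFS order (as given): [10, 9, 11, 10, 10, 11]
Waiting times:
  Job 1: wait = 0
  Job 2: wait = 10
  Job 3: wait = 19
  Job 4: wait = 30
  Job 5: wait = 40
  Job 6: wait = 50
Sum of waiting times = 149
Average waiting time = 149/6 = 24.8333

24.8333


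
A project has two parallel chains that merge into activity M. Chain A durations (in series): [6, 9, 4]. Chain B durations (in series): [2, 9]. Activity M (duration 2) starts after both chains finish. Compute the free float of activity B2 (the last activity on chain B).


ES(B2) = sum of predecessors on chain B = 2
EF(B2) = ES + duration = 2 + 9 = 11
Successor of B2 is M. ES(M) = max(sum(A), sum(B)) = max(19, 11) = 19
Free float = ES(successor) - EF(current) = 19 - 11 = 8

8


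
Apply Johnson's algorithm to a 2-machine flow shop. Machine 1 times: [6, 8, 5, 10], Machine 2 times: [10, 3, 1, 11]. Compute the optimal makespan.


Apply Johnson's rule:
  Group 1 (a <= b): [(1, 6, 10), (4, 10, 11)]
  Group 2 (a > b): [(2, 8, 3), (3, 5, 1)]
Optimal job order: [1, 4, 2, 3]
Schedule:
  Job 1: M1 done at 6, M2 done at 16
  Job 4: M1 done at 16, M2 done at 27
  Job 2: M1 done at 24, M2 done at 30
  Job 3: M1 done at 29, M2 done at 31
Makespan = 31

31


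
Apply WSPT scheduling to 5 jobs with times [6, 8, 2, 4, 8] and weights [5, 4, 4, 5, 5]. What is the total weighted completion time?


Compute p/w ratios and sort ascending (WSPT): [(2, 4), (4, 5), (6, 5), (8, 5), (8, 4)]
Compute weighted completion times:
  Job (p=2,w=4): C=2, w*C=4*2=8
  Job (p=4,w=5): C=6, w*C=5*6=30
  Job (p=6,w=5): C=12, w*C=5*12=60
  Job (p=8,w=5): C=20, w*C=5*20=100
  Job (p=8,w=4): C=28, w*C=4*28=112
Total weighted completion time = 310

310


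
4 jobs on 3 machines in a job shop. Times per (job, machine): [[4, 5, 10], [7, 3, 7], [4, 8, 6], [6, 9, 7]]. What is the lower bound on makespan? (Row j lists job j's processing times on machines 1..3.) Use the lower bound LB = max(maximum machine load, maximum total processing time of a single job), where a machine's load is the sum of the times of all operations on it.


Machine loads:
  Machine 1: 4 + 7 + 4 + 6 = 21
  Machine 2: 5 + 3 + 8 + 9 = 25
  Machine 3: 10 + 7 + 6 + 7 = 30
Max machine load = 30
Job totals:
  Job 1: 19
  Job 2: 17
  Job 3: 18
  Job 4: 22
Max job total = 22
Lower bound = max(30, 22) = 30

30


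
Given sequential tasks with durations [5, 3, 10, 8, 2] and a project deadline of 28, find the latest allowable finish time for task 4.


LF(activity 4) = deadline - sum of successor durations
Successors: activities 5 through 5 with durations [2]
Sum of successor durations = 2
LF = 28 - 2 = 26

26


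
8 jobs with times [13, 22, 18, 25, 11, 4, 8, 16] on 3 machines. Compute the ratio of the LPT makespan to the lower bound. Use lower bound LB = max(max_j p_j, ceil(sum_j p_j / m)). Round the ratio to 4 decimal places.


LPT order: [25, 22, 18, 16, 13, 11, 8, 4]
Machine loads after assignment: [36, 39, 42]
LPT makespan = 42
Lower bound = max(max_job, ceil(total/3)) = max(25, 39) = 39
Ratio = 42 / 39 = 1.0769

1.0769


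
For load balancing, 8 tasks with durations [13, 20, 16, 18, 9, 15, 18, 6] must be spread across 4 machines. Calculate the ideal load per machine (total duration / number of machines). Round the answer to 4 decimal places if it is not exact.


Total processing time = 13 + 20 + 16 + 18 + 9 + 15 + 18 + 6 = 115
Number of machines = 4
Ideal balanced load = 115 / 4 = 28.75

28.75


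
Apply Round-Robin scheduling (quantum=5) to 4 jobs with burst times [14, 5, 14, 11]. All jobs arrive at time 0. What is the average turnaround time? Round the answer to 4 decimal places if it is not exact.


Time quantum = 5
Execution trace:
  J1 runs 5 units, time = 5
  J2 runs 5 units, time = 10
  J3 runs 5 units, time = 15
  J4 runs 5 units, time = 20
  J1 runs 5 units, time = 25
  J3 runs 5 units, time = 30
  J4 runs 5 units, time = 35
  J1 runs 4 units, time = 39
  J3 runs 4 units, time = 43
  J4 runs 1 units, time = 44
Finish times: [39, 10, 43, 44]
Average turnaround = 136/4 = 34.0

34.0


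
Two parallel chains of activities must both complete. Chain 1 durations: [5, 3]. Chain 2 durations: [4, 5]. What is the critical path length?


Path A total = 5 + 3 = 8
Path B total = 4 + 5 = 9
Critical path = longest path = max(8, 9) = 9

9


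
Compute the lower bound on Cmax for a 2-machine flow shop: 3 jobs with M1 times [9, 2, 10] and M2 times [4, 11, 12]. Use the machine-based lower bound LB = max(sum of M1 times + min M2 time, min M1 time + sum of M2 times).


LB1 = sum(M1 times) + min(M2 times) = 21 + 4 = 25
LB2 = min(M1 times) + sum(M2 times) = 2 + 27 = 29
Lower bound = max(LB1, LB2) = max(25, 29) = 29

29


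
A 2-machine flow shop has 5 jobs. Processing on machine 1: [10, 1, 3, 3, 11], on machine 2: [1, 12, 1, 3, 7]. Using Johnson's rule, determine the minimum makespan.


Apply Johnson's rule:
  Group 1 (a <= b): [(2, 1, 12), (4, 3, 3)]
  Group 2 (a > b): [(5, 11, 7), (1, 10, 1), (3, 3, 1)]
Optimal job order: [2, 4, 5, 1, 3]
Schedule:
  Job 2: M1 done at 1, M2 done at 13
  Job 4: M1 done at 4, M2 done at 16
  Job 5: M1 done at 15, M2 done at 23
  Job 1: M1 done at 25, M2 done at 26
  Job 3: M1 done at 28, M2 done at 29
Makespan = 29

29


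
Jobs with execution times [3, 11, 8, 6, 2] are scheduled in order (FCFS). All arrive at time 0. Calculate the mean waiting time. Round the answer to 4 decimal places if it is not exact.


FCFS order (as given): [3, 11, 8, 6, 2]
Waiting times:
  Job 1: wait = 0
  Job 2: wait = 3
  Job 3: wait = 14
  Job 4: wait = 22
  Job 5: wait = 28
Sum of waiting times = 67
Average waiting time = 67/5 = 13.4

13.4


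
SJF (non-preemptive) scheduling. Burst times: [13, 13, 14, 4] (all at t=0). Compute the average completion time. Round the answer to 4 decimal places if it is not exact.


SJF order (ascending): [4, 13, 13, 14]
Completion times:
  Job 1: burst=4, C=4
  Job 2: burst=13, C=17
  Job 3: burst=13, C=30
  Job 4: burst=14, C=44
Average completion = 95/4 = 23.75

23.75


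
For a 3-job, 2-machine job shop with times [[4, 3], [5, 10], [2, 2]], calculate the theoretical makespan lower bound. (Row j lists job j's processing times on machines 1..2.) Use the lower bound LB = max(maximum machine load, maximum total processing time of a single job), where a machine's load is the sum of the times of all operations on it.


Machine loads:
  Machine 1: 4 + 5 + 2 = 11
  Machine 2: 3 + 10 + 2 = 15
Max machine load = 15
Job totals:
  Job 1: 7
  Job 2: 15
  Job 3: 4
Max job total = 15
Lower bound = max(15, 15) = 15

15


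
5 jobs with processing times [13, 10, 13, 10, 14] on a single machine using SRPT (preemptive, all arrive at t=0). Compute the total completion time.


Since all jobs arrive at t=0, SRPT equals SPT ordering.
SPT order: [10, 10, 13, 13, 14]
Completion times:
  Job 1: p=10, C=10
  Job 2: p=10, C=20
  Job 3: p=13, C=33
  Job 4: p=13, C=46
  Job 5: p=14, C=60
Total completion time = 10 + 20 + 33 + 46 + 60 = 169

169


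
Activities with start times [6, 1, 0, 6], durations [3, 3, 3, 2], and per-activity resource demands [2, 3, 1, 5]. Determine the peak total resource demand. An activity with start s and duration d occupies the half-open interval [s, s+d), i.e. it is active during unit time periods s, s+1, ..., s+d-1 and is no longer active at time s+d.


Each activity i is active on [start_i, start_i + duration_i).
Compute total resource usage per time slot:
  t=0: active resources = [1], total = 1
  t=1: active resources = [3, 1], total = 4
  t=2: active resources = [3, 1], total = 4
  t=3: active resources = [3], total = 3
  t=4: active resources = [], total = 0
  t=5: active resources = [], total = 0
  t=6: active resources = [2, 5], total = 7
  t=7: active resources = [2, 5], total = 7
  t=8: active resources = [2], total = 2
Peak resource demand = 7

7


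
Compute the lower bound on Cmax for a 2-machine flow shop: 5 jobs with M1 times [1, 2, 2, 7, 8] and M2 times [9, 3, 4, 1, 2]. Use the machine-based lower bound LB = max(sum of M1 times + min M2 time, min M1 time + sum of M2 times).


LB1 = sum(M1 times) + min(M2 times) = 20 + 1 = 21
LB2 = min(M1 times) + sum(M2 times) = 1 + 19 = 20
Lower bound = max(LB1, LB2) = max(21, 20) = 21

21


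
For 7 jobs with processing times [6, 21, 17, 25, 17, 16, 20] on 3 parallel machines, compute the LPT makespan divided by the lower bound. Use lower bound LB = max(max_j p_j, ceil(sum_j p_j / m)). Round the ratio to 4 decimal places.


LPT order: [25, 21, 20, 17, 17, 16, 6]
Machine loads after assignment: [41, 38, 43]
LPT makespan = 43
Lower bound = max(max_job, ceil(total/3)) = max(25, 41) = 41
Ratio = 43 / 41 = 1.0488

1.0488


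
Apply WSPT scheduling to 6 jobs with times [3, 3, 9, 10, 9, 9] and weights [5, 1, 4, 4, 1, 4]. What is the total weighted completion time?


Compute p/w ratios and sort ascending (WSPT): [(3, 5), (9, 4), (9, 4), (10, 4), (3, 1), (9, 1)]
Compute weighted completion times:
  Job (p=3,w=5): C=3, w*C=5*3=15
  Job (p=9,w=4): C=12, w*C=4*12=48
  Job (p=9,w=4): C=21, w*C=4*21=84
  Job (p=10,w=4): C=31, w*C=4*31=124
  Job (p=3,w=1): C=34, w*C=1*34=34
  Job (p=9,w=1): C=43, w*C=1*43=43
Total weighted completion time = 348

348


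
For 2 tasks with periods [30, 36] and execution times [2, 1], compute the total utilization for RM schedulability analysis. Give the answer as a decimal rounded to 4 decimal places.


Compute individual utilizations (exact fractions):
  Task 1: C/T = 2/30 = 1/15 (approx. 0.0667)
  Task 2: C/T = 1/36 (approx. 0.0278)
Total utilization U = 1/15 + 1/36 = 17/180
Rounded to 4 decimal places: U = 0.0944
RM (Liu & Layland) bound for 2 tasks = 0.828427; compare with U = 17/180 (approx. 0.094444)
U <= bound, so schedulable by RM sufficient condition.

0.0944


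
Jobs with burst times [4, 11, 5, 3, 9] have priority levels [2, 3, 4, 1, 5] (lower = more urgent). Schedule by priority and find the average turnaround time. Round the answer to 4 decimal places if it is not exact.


Sort by priority (ascending = highest first):
Order: [(1, 3), (2, 4), (3, 11), (4, 5), (5, 9)]
Completion times:
  Priority 1, burst=3, C=3
  Priority 2, burst=4, C=7
  Priority 3, burst=11, C=18
  Priority 4, burst=5, C=23
  Priority 5, burst=9, C=32
Average turnaround = 83/5 = 16.6

16.6


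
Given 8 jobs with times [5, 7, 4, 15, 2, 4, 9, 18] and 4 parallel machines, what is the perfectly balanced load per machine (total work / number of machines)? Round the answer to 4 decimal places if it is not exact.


Total processing time = 5 + 7 + 4 + 15 + 2 + 4 + 9 + 18 = 64
Number of machines = 4
Ideal balanced load = 64 / 4 = 16.0

16.0


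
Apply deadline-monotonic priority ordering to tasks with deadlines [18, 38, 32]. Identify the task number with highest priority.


Sort tasks by relative deadline (ascending):
  Task 1: deadline = 18
  Task 3: deadline = 32
  Task 2: deadline = 38
Priority order (highest first): [1, 3, 2]
Highest priority task = 1

1


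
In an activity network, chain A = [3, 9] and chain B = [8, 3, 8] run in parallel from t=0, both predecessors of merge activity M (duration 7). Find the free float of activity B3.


ES(B3) = sum of predecessors on chain B = 11
EF(B3) = ES + duration = 11 + 8 = 19
Successor of B3 is M. ES(M) = max(sum(A), sum(B)) = max(12, 19) = 19
Free float = ES(successor) - EF(current) = 19 - 19 = 0

0


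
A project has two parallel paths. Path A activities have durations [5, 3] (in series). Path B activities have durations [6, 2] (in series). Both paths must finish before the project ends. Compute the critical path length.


Path A total = 5 + 3 = 8
Path B total = 6 + 2 = 8
Critical path = longest path = max(8, 8) = 8

8


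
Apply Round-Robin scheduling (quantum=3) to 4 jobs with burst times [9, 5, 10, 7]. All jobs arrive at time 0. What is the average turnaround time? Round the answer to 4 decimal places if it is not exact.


Time quantum = 3
Execution trace:
  J1 runs 3 units, time = 3
  J2 runs 3 units, time = 6
  J3 runs 3 units, time = 9
  J4 runs 3 units, time = 12
  J1 runs 3 units, time = 15
  J2 runs 2 units, time = 17
  J3 runs 3 units, time = 20
  J4 runs 3 units, time = 23
  J1 runs 3 units, time = 26
  J3 runs 3 units, time = 29
  J4 runs 1 units, time = 30
  J3 runs 1 units, time = 31
Finish times: [26, 17, 31, 30]
Average turnaround = 104/4 = 26.0

26.0


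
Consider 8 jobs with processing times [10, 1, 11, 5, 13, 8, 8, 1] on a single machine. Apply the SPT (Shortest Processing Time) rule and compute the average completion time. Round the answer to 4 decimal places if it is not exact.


Sort jobs by processing time (SPT order): [1, 1, 5, 8, 8, 10, 11, 13]
Compute completion times sequentially:
  Job 1: processing = 1, completes at 1
  Job 2: processing = 1, completes at 2
  Job 3: processing = 5, completes at 7
  Job 4: processing = 8, completes at 15
  Job 5: processing = 8, completes at 23
  Job 6: processing = 10, completes at 33
  Job 7: processing = 11, completes at 44
  Job 8: processing = 13, completes at 57
Sum of completion times = 182
Average completion time = 182/8 = 22.75

22.75


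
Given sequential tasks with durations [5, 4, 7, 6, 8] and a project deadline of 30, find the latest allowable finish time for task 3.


LF(activity 3) = deadline - sum of successor durations
Successors: activities 4 through 5 with durations [6, 8]
Sum of successor durations = 14
LF = 30 - 14 = 16

16


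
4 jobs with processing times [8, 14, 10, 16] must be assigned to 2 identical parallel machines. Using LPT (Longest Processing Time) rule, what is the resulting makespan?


Sort jobs in decreasing order (LPT): [16, 14, 10, 8]
Assign each job to the least loaded machine:
  Machine 1: jobs [16, 8], load = 24
  Machine 2: jobs [14, 10], load = 24
Makespan = max load = 24

24


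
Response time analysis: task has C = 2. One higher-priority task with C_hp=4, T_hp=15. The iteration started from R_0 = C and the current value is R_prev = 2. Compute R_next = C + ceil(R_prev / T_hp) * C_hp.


R_next = C + ceil(R_prev / T_hp) * C_hp
ceil(2 / 15) = ceil(0.1333) = 1
Interference = 1 * 4 = 4
R_next = 2 + 4 = 6

6


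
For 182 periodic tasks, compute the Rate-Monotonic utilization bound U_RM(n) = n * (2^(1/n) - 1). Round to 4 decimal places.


Compute 2^(1/182) = 1.0038157625
Subtract 1: 1.0038157625 - 1 = 0.0038157625
Multiply by n: 182 * 0.0038157625 = 0.6944687750
Round to 4 dp: 0.6945

0.6945


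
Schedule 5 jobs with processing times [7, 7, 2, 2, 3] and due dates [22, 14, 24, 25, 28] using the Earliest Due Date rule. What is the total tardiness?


Sort by due date (EDD order): [(7, 14), (7, 22), (2, 24), (2, 25), (3, 28)]
Compute completion times and tardiness:
  Job 1: p=7, d=14, C=7, tardiness=max(0,7-14)=0
  Job 2: p=7, d=22, C=14, tardiness=max(0,14-22)=0
  Job 3: p=2, d=24, C=16, tardiness=max(0,16-24)=0
  Job 4: p=2, d=25, C=18, tardiness=max(0,18-25)=0
  Job 5: p=3, d=28, C=21, tardiness=max(0,21-28)=0
Total tardiness = 0

0


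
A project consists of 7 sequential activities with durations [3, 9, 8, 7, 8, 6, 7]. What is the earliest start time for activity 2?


Activity 2 starts after activities 1 through 1 complete.
Predecessor durations: [3]
ES = 3 = 3

3


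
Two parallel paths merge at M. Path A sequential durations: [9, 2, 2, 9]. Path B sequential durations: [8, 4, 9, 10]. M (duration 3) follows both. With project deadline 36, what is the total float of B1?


Forward pass: ES(B1) = sum of predecessors on chain B = 0
EF = ES + duration = 0 + 8 = 8
Backward pass: LF(M) = deadline = 36; LS(M) = 36 - 3 = 33
LF(B1) = LS(M) - sum(successors on chain B) = 33 - 23 = 10
LS = LF - duration = 10 - 8 = 2
Total float = LS - ES = 2 - 0 = 2

2


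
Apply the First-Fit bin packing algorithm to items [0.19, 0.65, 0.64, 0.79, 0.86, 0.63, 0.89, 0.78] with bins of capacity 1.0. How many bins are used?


Place items sequentially using First-Fit:
  Item 0.19 -> new Bin 1
  Item 0.65 -> Bin 1 (now 0.84)
  Item 0.64 -> new Bin 2
  Item 0.79 -> new Bin 3
  Item 0.86 -> new Bin 4
  Item 0.63 -> new Bin 5
  Item 0.89 -> new Bin 6
  Item 0.78 -> new Bin 7
Total bins used = 7

7


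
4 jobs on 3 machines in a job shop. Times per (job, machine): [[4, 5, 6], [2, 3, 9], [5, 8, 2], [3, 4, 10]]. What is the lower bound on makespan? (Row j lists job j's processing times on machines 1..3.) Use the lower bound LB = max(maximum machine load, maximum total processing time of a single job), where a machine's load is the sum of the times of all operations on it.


Machine loads:
  Machine 1: 4 + 2 + 5 + 3 = 14
  Machine 2: 5 + 3 + 8 + 4 = 20
  Machine 3: 6 + 9 + 2 + 10 = 27
Max machine load = 27
Job totals:
  Job 1: 15
  Job 2: 14
  Job 3: 15
  Job 4: 17
Max job total = 17
Lower bound = max(27, 17) = 27

27


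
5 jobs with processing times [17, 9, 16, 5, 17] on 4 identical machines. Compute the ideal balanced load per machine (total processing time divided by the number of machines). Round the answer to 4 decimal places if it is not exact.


Total processing time = 17 + 9 + 16 + 5 + 17 = 64
Number of machines = 4
Ideal balanced load = 64 / 4 = 16.0

16.0


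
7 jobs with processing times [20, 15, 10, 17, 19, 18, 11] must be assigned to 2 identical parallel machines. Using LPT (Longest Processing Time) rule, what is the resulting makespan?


Sort jobs in decreasing order (LPT): [20, 19, 18, 17, 15, 11, 10]
Assign each job to the least loaded machine:
  Machine 1: jobs [20, 17, 15], load = 52
  Machine 2: jobs [19, 18, 11, 10], load = 58
Makespan = max load = 58

58


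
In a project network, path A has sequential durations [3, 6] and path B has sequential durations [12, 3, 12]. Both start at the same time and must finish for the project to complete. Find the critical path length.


Path A total = 3 + 6 = 9
Path B total = 12 + 3 + 12 = 27
Critical path = longest path = max(9, 27) = 27

27


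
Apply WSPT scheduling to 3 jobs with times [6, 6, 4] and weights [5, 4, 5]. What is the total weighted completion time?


Compute p/w ratios and sort ascending (WSPT): [(4, 5), (6, 5), (6, 4)]
Compute weighted completion times:
  Job (p=4,w=5): C=4, w*C=5*4=20
  Job (p=6,w=5): C=10, w*C=5*10=50
  Job (p=6,w=4): C=16, w*C=4*16=64
Total weighted completion time = 134

134


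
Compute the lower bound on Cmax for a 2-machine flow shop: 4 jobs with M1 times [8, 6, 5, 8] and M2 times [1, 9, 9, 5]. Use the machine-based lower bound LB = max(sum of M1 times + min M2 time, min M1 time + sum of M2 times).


LB1 = sum(M1 times) + min(M2 times) = 27 + 1 = 28
LB2 = min(M1 times) + sum(M2 times) = 5 + 24 = 29
Lower bound = max(LB1, LB2) = max(28, 29) = 29

29


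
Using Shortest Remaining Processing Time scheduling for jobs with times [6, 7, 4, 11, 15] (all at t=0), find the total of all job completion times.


Since all jobs arrive at t=0, SRPT equals SPT ordering.
SPT order: [4, 6, 7, 11, 15]
Completion times:
  Job 1: p=4, C=4
  Job 2: p=6, C=10
  Job 3: p=7, C=17
  Job 4: p=11, C=28
  Job 5: p=15, C=43
Total completion time = 4 + 10 + 17 + 28 + 43 = 102

102


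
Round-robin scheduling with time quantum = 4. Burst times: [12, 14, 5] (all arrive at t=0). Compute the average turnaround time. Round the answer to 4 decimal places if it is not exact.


Time quantum = 4
Execution trace:
  J1 runs 4 units, time = 4
  J2 runs 4 units, time = 8
  J3 runs 4 units, time = 12
  J1 runs 4 units, time = 16
  J2 runs 4 units, time = 20
  J3 runs 1 units, time = 21
  J1 runs 4 units, time = 25
  J2 runs 4 units, time = 29
  J2 runs 2 units, time = 31
Finish times: [25, 31, 21]
Average turnaround = 77/3 = 25.6667

25.6667


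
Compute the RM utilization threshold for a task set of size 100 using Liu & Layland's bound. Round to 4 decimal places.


Compute 2^(1/100) = 1.0069555501
Subtract 1: 1.0069555501 - 1 = 0.0069555501
Multiply by n: 100 * 0.0069555501 = 0.6955550100
Round to 4 dp: 0.6956

0.6956


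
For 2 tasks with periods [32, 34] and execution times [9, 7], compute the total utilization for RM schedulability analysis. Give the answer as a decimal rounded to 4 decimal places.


Compute individual utilizations (exact fractions):
  Task 1: C/T = 9/32 (approx. 0.2813)
  Task 2: C/T = 7/34 (approx. 0.2059)
Total utilization U = 9/32 + 7/34 = 265/544
Rounded to 4 decimal places: U = 0.4871
RM (Liu & Layland) bound for 2 tasks = 0.828427; compare with U = 265/544 (approx. 0.487132)
U <= bound, so schedulable by RM sufficient condition.

0.4871


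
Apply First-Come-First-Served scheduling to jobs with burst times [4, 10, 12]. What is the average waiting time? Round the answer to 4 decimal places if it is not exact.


FCFS order (as given): [4, 10, 12]
Waiting times:
  Job 1: wait = 0
  Job 2: wait = 4
  Job 3: wait = 14
Sum of waiting times = 18
Average waiting time = 18/3 = 6.0

6.0
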